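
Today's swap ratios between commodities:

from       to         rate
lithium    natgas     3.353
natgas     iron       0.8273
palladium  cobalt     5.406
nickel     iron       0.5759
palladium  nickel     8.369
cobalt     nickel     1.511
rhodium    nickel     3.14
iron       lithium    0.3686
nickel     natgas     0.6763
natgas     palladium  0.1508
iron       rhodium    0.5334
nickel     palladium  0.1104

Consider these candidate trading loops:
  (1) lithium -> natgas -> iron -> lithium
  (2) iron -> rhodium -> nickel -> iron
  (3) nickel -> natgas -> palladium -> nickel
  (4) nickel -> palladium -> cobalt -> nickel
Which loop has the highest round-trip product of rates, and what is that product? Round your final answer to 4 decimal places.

(1) 3.353 × 0.8273 × 0.3686 = 1.02247
(2) 0.5334 × 3.14 × 0.5759 = 0.96456
(3) 0.6763 × 0.1508 × 8.369 = 0.85352
(4) 0.1104 × 5.406 × 1.511 = 0.90180
Highest is cycle (1) at 1.0225 (>1, arbitrage).

1.0225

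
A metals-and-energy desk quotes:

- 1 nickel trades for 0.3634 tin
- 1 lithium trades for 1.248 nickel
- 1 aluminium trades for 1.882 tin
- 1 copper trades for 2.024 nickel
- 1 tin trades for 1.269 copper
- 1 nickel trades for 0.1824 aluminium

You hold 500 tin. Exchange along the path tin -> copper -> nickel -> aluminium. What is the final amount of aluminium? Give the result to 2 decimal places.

500 tin × 1.269 = 634.5 copper
634.5 copper × 2.024 = 1284.228 nickel
1284.228 nickel × 0.1824 = 234.2431872 aluminium

234.24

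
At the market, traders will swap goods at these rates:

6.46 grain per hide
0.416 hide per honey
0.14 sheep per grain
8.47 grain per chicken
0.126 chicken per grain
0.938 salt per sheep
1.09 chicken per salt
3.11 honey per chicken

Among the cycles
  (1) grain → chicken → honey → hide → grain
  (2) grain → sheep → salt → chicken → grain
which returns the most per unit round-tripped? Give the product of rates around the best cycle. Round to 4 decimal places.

(1) 0.126 × 3.11 × 0.416 × 6.46 = 1.05307
(2) 0.14 × 0.938 × 1.09 × 8.47 = 1.21239
Highest is cycle (2) at 1.2124 (>1, arbitrage).

1.2124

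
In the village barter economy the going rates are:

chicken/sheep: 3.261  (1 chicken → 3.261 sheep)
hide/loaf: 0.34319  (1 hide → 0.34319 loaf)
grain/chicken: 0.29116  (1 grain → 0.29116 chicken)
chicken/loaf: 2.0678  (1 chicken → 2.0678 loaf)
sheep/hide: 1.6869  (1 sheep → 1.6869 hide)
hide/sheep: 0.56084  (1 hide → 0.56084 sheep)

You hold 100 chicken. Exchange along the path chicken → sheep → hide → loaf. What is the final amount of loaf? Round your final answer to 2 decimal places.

188.79

100 chicken × 3.261 = 326.1 sheep
326.1 sheep × 1.6869 = 550.09809 hide
550.09809 hide × 0.34319 = 188.7881635071 loaf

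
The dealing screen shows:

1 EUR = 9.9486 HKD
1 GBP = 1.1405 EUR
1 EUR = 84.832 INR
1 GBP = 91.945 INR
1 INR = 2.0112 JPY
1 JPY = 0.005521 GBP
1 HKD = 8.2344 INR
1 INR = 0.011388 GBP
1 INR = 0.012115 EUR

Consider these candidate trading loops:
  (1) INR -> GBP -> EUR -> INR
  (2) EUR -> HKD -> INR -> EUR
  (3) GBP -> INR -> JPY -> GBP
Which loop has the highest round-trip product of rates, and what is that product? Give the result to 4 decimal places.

(1) 0.011388 × 1.1405 × 84.832 = 1.10180
(2) 9.9486 × 8.2344 × 0.012115 = 0.99247
(3) 91.945 × 2.0112 × 0.005521 = 1.02094
Highest is cycle (1) at 1.1018 (>1, arbitrage).

1.1018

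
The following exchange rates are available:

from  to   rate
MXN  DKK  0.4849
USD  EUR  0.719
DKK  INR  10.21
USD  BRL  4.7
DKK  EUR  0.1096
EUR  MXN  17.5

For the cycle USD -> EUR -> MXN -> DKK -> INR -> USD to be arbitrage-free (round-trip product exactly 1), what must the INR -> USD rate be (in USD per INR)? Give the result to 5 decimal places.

0.01605

Known legs of the cycle: 0.719 × 17.5 × 0.4849 × 10.21 = 62.2938058925
For no arbitrage the full-cycle product must be 1, so the missing rate is 1 / 62.2938058925 ≈ 0.0160530.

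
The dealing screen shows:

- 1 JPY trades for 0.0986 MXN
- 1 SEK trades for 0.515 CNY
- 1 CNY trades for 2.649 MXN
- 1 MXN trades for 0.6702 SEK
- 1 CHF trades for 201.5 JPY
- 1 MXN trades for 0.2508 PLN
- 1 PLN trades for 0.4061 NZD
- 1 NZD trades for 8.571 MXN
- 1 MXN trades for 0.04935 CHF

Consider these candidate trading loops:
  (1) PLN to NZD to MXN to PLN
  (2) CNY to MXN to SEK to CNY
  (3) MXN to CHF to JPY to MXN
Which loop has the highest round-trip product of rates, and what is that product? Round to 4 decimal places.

(1) 0.4061 × 8.571 × 0.2508 = 0.87296
(2) 2.649 × 0.6702 × 0.515 = 0.91431
(3) 0.04935 × 201.5 × 0.0986 = 0.98048
Highest is cycle (3) at 0.9805 (≤1, no arbitrage).

0.9805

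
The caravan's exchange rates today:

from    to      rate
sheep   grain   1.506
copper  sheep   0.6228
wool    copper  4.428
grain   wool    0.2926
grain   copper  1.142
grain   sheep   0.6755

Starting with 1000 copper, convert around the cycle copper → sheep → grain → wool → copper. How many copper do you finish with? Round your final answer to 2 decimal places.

1215.22

1000 copper × 0.6228 = 622.8 sheep
622.8 sheep × 1.506 = 937.9368 grain
937.9368 grain × 0.2926 = 274.44030768 wool
274.44030768 wool × 4.428 = 1215.22168240704 copper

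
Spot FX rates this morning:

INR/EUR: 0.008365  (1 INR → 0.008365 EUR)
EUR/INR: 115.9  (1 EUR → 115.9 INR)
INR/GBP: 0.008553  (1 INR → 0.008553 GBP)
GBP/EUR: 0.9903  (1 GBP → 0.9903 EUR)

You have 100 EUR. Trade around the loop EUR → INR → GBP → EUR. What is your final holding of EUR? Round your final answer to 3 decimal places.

100 EUR × 115.9 = 11590 INR
11590 INR × 0.008553 = 99.12927 GBP
99.12927 GBP × 0.9903 = 98.167716081 EUR

98.168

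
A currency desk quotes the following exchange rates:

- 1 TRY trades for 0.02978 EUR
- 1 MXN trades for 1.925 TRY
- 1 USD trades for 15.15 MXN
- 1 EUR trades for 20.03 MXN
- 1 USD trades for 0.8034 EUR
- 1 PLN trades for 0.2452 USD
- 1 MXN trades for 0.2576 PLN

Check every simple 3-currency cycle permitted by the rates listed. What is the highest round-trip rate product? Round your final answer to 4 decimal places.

1.1482

TRY→EUR→MXN→TRY: 0.02978 × 20.03 × 1.925 = 1.14825
USD→MXN→PLN→USD: 15.15 × 0.2576 × 0.2452 = 0.95693
Maximum is TRY→EUR→MXN→TRY at 1.1482; arbitrage exists.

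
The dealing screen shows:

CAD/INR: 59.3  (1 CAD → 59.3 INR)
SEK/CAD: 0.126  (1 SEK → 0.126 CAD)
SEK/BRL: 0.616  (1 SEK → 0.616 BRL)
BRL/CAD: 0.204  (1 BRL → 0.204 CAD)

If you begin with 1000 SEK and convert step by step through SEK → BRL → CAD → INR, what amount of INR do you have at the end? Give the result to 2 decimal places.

1000 SEK × 0.616 = 616 BRL
616 BRL × 0.204 = 125.664 CAD
125.664 CAD × 59.3 = 7451.8752 INR

7451.88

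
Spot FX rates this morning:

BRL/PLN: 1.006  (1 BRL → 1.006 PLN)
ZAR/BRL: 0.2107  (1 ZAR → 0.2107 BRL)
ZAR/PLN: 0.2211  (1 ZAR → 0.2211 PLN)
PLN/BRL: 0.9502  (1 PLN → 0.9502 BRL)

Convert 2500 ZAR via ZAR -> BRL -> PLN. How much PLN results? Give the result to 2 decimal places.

2500 ZAR × 0.2107 = 526.75 BRL
526.75 BRL × 1.006 = 529.9105 PLN

529.91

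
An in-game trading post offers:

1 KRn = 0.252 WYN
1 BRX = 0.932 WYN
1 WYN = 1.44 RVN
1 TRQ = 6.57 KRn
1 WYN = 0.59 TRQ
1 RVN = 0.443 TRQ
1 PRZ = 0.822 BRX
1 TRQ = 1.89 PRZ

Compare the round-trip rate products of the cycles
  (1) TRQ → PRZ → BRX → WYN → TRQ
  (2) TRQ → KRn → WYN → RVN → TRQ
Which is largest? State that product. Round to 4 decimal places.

(1) 1.89 × 0.822 × 0.932 × 0.59 = 0.85428
(2) 6.57 × 0.252 × 1.44 × 0.443 = 1.05617
Highest is cycle (2) at 1.0562 (>1, arbitrage).

1.0562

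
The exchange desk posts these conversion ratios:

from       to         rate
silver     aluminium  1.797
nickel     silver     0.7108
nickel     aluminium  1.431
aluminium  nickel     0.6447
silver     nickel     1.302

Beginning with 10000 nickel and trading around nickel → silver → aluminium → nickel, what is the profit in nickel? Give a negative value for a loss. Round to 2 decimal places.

10000 nickel × 0.7108 = 7108 silver
7108 silver × 1.797 = 12773.076 aluminium
12773.076 aluminium × 0.6447 = 8234.8020972 nickel
Net change: 8234.8020972 − 10000 = -1765.1979028 nickel

-1765.20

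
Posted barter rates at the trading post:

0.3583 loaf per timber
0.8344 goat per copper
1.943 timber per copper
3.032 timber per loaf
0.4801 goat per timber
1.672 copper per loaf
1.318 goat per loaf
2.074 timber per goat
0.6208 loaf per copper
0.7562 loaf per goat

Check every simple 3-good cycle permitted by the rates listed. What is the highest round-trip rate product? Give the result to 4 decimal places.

timber→loaf→copper→timber: 0.3583 × 1.672 × 1.943 = 1.16401
timber→goat→loaf→timber: 0.4801 × 0.7562 × 3.032 = 1.10077
copper→goat→loaf→copper: 0.8344 × 0.7562 × 1.672 = 1.05499
timber→loaf→goat→timber: 0.3583 × 1.318 × 2.074 = 0.97942
Maximum is timber→loaf→copper→timber at 1.1640; arbitrage exists.

1.1640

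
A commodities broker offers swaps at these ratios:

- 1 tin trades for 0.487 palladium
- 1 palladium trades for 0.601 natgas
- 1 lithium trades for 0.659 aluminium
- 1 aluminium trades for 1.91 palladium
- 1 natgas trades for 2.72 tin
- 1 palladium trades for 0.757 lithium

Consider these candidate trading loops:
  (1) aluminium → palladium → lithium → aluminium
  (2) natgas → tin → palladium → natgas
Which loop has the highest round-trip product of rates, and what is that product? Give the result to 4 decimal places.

0.9528

(1) 1.91 × 0.757 × 0.659 = 0.95283
(2) 2.72 × 0.487 × 0.601 = 0.79611
Highest is cycle (1) at 0.9528 (≤1, no arbitrage).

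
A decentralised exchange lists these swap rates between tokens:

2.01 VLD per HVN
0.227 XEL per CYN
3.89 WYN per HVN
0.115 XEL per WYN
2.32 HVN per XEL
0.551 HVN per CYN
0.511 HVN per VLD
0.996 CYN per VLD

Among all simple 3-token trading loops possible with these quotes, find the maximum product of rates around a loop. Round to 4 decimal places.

CYN→HVN→VLD→CYN: 0.551 × 2.01 × 0.996 = 1.10308
WYN→XEL→HVN→WYN: 0.115 × 2.32 × 3.89 = 1.03785
Maximum is CYN→HVN→VLD→CYN at 1.1031; arbitrage exists.

1.1031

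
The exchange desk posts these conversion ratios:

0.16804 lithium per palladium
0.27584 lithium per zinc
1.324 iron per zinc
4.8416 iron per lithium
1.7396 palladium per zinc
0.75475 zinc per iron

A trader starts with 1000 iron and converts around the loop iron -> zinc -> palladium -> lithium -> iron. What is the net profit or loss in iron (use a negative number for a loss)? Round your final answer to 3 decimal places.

1000 iron × 0.75475 = 754.75 zinc
754.75 zinc × 1.7396 = 1312.9631 palladium
1312.9631 palladium × 0.16804 = 220.630319324 lithium
220.630319324 lithium × 4.8416 = 1068.2037540390784 iron
Net change: 1068.2037540390784 − 1000 = 68.2037540390784 iron

68.204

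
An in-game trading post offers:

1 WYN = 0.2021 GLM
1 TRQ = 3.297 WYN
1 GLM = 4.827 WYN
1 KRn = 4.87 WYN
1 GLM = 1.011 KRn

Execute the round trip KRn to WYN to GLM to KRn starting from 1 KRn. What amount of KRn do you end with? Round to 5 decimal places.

1 KRn × 4.87 = 4.87 WYN
4.87 WYN × 0.2021 = 0.984227 GLM
0.984227 GLM × 1.011 = 0.995053497 KRn

0.99505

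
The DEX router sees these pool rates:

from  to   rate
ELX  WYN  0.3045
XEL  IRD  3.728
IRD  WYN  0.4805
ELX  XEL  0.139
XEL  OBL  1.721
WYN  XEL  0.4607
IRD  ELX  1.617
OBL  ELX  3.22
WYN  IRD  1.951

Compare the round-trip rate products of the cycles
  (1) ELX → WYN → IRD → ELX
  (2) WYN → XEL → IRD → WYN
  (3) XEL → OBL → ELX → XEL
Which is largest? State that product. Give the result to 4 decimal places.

(1) 0.3045 × 1.951 × 1.617 = 0.96063
(2) 0.4607 × 3.728 × 0.4805 = 0.82525
(3) 1.721 × 3.22 × 0.139 = 0.77029
Highest is cycle (1) at 0.9606 (≤1, no arbitrage).

0.9606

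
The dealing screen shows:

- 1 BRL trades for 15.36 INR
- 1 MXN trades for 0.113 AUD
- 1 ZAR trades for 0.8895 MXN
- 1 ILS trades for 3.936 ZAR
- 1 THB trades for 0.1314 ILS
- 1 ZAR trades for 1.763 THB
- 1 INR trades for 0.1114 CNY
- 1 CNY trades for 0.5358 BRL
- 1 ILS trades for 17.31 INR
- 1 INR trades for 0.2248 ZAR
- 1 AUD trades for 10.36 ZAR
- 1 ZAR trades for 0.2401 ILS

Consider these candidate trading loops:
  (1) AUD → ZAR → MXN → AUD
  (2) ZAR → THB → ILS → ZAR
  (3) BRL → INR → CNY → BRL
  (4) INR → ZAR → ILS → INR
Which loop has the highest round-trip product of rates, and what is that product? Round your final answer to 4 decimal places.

1.0413

(1) 10.36 × 0.8895 × 0.113 = 1.04132
(2) 1.763 × 0.1314 × 3.936 = 0.91181
(3) 15.36 × 0.1114 × 0.5358 = 0.91681
(4) 0.2248 × 0.2401 × 17.31 = 0.93430
Highest is cycle (1) at 1.0413 (>1, arbitrage).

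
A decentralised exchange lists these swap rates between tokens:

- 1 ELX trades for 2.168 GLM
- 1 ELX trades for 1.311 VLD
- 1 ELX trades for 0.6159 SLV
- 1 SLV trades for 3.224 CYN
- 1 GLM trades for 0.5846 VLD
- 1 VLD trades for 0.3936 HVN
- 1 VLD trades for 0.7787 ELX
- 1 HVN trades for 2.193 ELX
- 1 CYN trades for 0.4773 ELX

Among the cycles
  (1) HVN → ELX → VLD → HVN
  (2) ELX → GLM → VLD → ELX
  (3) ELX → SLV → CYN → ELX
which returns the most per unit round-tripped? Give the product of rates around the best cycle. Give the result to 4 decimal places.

(1) 2.193 × 1.311 × 0.3936 = 1.13161
(2) 2.168 × 0.5846 × 0.7787 = 0.98693
(3) 0.6159 × 3.224 × 0.4773 = 0.94776
Highest is cycle (1) at 1.1316 (>1, arbitrage).

1.1316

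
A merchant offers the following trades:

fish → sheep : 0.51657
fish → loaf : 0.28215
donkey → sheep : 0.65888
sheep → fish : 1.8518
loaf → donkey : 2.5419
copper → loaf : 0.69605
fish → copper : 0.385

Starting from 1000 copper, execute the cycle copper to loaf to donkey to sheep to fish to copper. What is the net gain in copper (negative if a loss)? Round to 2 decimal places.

-168.89

1000 copper × 0.69605 = 696.05 loaf
696.05 loaf × 2.5419 = 1769.289495 donkey
1769.289495 donkey × 0.65888 = 1165.7494624656 sheep
1165.7494624656 sheep × 1.8518 = 2158.73485459379808 fish
2158.73485459379808 fish × 0.385 = 831.1129190186122608 copper
Net change: 831.1129190186122608 − 1000 = -168.8870809813877392 copper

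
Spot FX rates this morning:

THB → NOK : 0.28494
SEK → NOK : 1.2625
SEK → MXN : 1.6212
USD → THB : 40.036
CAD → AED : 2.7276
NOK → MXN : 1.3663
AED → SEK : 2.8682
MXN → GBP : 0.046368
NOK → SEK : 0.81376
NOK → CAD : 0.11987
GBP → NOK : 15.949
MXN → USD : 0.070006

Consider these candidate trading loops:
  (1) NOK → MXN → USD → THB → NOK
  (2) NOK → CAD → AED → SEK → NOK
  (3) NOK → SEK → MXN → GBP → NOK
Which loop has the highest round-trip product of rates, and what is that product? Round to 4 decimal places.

(1) 1.3663 × 0.070006 × 40.036 × 0.28494 = 1.09115
(2) 0.11987 × 2.7276 × 2.8682 × 1.2625 = 1.18395
(3) 0.81376 × 1.6212 × 0.046368 × 15.949 = 0.97563
Highest is cycle (2) at 1.1839 (>1, arbitrage).

1.1839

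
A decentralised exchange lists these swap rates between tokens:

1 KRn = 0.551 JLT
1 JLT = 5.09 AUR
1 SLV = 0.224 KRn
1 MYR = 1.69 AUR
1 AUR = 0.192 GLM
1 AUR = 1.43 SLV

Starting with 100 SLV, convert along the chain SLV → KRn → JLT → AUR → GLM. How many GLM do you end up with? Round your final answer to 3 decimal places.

100 SLV × 0.224 = 22.4 KRn
22.4 KRn × 0.551 = 12.3424 JLT
12.3424 JLT × 5.09 = 62.822816 AUR
62.822816 AUR × 0.192 = 12.061980672 GLM

12.062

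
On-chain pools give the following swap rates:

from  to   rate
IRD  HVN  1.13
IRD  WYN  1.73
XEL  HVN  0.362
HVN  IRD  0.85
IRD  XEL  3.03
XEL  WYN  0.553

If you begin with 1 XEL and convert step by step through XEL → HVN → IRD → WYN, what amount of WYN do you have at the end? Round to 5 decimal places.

1 XEL × 0.362 = 0.362 HVN
0.362 HVN × 0.85 = 0.3077 IRD
0.3077 IRD × 1.73 = 0.532321 WYN

0.53232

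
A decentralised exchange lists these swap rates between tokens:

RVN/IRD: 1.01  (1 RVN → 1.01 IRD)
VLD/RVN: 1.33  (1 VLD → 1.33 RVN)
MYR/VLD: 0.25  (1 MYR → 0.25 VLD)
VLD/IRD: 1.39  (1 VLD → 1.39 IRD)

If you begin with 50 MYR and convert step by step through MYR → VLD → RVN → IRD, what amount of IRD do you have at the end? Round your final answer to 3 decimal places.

50 MYR × 0.25 = 12.5 VLD
12.5 VLD × 1.33 = 16.625 RVN
16.625 RVN × 1.01 = 16.79125 IRD

16.791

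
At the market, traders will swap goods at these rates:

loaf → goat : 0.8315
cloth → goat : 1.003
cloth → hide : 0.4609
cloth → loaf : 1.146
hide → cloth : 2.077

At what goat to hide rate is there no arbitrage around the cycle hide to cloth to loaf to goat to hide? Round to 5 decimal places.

Known legs of the cycle: 2.077 × 1.146 × 0.8315 = 1.979171223
For no arbitrage the full-cycle product must be 1, so the missing rate is 1 / 1.979171223 ≈ 0.5052620.

0.50526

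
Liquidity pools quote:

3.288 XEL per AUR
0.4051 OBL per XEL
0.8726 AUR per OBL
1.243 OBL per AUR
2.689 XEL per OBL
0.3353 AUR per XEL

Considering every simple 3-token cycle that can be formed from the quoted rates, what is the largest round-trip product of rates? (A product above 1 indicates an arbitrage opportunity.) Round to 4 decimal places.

1.1623

OBL→AUR→XEL→OBL: 0.8726 × 3.288 × 0.4051 = 1.16228
OBL→XEL→AUR→OBL: 2.689 × 0.3353 × 1.243 = 1.12072
Maximum is OBL→AUR→XEL→OBL at 1.1623; arbitrage exists.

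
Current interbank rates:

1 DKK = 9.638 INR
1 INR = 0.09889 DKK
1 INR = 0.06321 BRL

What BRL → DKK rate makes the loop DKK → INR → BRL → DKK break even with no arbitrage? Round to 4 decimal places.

1.6414

Known legs of the cycle: 9.638 × 0.06321 = 0.60921798
For no arbitrage the full-cycle product must be 1, so the missing rate is 1 / 0.60921798 ≈ 1.641449.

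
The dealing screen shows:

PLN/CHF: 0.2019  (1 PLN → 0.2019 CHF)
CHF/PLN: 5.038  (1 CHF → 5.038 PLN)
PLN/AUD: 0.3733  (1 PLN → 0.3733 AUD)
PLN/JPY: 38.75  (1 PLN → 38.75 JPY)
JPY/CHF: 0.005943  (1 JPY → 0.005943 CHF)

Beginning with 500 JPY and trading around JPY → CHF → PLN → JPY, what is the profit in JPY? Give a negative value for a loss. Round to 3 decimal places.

80.104

500 JPY × 0.005943 = 2.9715 CHF
2.9715 CHF × 5.038 = 14.970417 PLN
14.970417 PLN × 38.75 = 580.10365875 JPY
Net change: 580.10365875 − 500 = 80.10365875 JPY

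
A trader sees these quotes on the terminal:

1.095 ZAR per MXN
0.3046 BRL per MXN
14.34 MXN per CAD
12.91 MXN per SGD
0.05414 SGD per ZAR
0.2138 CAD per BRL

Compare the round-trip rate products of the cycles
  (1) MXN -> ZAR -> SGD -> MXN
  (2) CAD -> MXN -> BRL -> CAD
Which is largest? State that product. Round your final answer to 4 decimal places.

0.9339

(1) 1.095 × 0.05414 × 12.91 = 0.76535
(2) 14.34 × 0.3046 × 0.2138 = 0.93387
Highest is cycle (2) at 0.9339 (≤1, no arbitrage).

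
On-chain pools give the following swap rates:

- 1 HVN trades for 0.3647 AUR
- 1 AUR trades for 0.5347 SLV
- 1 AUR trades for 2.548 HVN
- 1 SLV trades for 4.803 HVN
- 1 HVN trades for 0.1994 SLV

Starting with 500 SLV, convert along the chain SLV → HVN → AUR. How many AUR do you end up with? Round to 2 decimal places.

875.83

500 SLV × 4.803 = 2401.5 HVN
2401.5 HVN × 0.3647 = 875.82705 AUR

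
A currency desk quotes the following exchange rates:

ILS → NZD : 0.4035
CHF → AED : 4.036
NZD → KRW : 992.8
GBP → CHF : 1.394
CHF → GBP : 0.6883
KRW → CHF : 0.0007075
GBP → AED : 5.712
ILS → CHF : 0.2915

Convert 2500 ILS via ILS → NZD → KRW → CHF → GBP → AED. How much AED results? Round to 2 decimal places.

2785.72

2500 ILS × 0.4035 = 1008.75 NZD
1008.75 NZD × 992.8 = 1001487 KRW
1001487 KRW × 0.0007075 = 708.5520525 CHF
708.5520525 CHF × 0.6883 = 487.69637773575 GBP
487.69637773575 GBP × 5.712 = 2785.721709626604 AED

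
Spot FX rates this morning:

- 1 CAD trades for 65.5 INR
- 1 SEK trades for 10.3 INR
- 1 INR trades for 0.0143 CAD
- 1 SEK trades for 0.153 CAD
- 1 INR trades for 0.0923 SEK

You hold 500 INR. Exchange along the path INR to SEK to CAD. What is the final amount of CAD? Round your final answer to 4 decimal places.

7.0610

500 INR × 0.0923 = 46.15 SEK
46.15 SEK × 0.153 = 7.06095 CAD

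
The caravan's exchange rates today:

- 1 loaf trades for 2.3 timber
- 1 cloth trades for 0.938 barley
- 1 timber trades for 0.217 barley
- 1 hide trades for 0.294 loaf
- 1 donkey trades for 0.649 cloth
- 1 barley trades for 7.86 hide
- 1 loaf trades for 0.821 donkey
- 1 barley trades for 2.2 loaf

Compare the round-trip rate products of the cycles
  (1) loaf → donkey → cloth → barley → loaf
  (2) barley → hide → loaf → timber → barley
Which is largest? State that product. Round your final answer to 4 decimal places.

(1) 0.821 × 0.649 × 0.938 × 2.2 = 1.09955
(2) 7.86 × 0.294 × 2.3 × 0.217 = 1.15334
Highest is cycle (2) at 1.1533 (>1, arbitrage).

1.1533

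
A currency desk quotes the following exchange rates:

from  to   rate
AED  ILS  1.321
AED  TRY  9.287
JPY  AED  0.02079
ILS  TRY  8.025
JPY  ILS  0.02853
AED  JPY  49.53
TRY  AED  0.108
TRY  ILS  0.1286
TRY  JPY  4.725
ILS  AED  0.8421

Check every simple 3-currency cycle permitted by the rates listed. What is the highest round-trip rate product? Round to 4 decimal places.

JPY→ILS→AED→JPY: 0.02853 × 0.8421 × 49.53 = 1.18996
AED→ILS→TRY→AED: 1.321 × 8.025 × 0.108 = 1.14491
JPY→ILS→TRY→JPY: 0.02853 × 8.025 × 4.725 = 1.08180
AED→TRY→ILS→AED: 9.287 × 0.1286 × 0.8421 = 1.00573
JPY→AED→TRY→JPY: 0.02079 × 9.287 × 4.725 = 0.91229
Maximum is JPY→ILS→AED→JPY at 1.1900; arbitrage exists.

1.1900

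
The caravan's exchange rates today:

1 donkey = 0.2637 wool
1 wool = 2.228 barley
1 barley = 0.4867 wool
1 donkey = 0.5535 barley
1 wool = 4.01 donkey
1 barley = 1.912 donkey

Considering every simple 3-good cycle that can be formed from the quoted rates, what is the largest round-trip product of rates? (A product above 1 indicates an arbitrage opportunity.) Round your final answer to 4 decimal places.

barley→donkey→wool→barley: 1.912 × 0.2637 × 2.228 = 1.12335
barley→wool→donkey→barley: 0.4867 × 4.01 × 0.5535 = 1.08025
Maximum is barley→donkey→wool→barley at 1.1233; arbitrage exists.

1.1233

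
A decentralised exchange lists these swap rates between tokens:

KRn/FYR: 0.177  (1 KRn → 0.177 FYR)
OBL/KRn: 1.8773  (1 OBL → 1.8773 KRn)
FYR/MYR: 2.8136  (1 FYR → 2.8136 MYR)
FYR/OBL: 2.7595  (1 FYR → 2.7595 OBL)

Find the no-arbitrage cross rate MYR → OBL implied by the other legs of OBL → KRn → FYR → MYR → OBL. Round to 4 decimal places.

1.0696

Known legs of the cycle: 1.8773 × 0.177 × 2.8136 = 0.93490891656
For no arbitrage the full-cycle product must be 1, so the missing rate is 1 / 0.93490891656 ≈ 1.069623.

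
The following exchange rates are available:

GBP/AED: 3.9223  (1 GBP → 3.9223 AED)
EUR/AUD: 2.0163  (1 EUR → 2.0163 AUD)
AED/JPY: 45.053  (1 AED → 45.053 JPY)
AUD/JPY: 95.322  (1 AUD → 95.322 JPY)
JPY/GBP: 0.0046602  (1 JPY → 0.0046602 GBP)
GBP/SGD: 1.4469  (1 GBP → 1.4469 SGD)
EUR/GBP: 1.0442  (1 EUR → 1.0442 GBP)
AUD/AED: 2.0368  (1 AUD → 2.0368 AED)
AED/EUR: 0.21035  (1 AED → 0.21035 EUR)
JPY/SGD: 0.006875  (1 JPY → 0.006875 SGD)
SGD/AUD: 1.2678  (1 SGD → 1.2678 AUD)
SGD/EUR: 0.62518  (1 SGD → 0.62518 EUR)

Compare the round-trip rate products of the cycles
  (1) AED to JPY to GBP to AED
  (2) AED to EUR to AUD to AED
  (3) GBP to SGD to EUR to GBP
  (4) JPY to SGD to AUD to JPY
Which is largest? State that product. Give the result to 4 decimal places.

0.9446

(1) 45.053 × 0.0046602 × 3.9223 = 0.82351
(2) 0.21035 × 2.0163 × 2.0368 = 0.86387
(3) 1.4469 × 0.62518 × 1.0442 = 0.94456
(4) 0.006875 × 1.2678 × 95.322 = 0.83084
Highest is cycle (3) at 0.9446 (≤1, no arbitrage).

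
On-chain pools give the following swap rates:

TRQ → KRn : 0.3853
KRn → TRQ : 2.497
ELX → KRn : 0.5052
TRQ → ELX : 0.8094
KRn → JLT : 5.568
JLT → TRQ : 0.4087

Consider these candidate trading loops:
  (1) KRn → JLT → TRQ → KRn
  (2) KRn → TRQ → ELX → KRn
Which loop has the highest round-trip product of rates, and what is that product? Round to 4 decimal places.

1.0210

(1) 5.568 × 0.4087 × 0.3853 = 0.87680
(2) 2.497 × 0.8094 × 0.5052 = 1.02105
Highest is cycle (2) at 1.0210 (>1, arbitrage).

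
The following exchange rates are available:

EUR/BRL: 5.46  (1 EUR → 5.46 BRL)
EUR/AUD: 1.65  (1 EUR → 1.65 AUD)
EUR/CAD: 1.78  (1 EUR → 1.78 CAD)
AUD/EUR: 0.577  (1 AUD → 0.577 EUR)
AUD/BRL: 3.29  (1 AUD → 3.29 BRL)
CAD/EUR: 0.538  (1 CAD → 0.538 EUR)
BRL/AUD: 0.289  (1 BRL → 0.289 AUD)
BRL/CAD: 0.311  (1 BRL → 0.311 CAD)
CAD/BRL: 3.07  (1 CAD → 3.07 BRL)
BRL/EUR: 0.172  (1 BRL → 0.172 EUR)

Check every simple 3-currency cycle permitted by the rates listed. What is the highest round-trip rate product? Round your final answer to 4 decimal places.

BRL→EUR→CAD→BRL: 0.172 × 1.78 × 3.07 = 0.93991
BRL→EUR→AUD→BRL: 0.172 × 1.65 × 3.29 = 0.93370
BRL→CAD→EUR→BRL: 0.311 × 0.538 × 5.46 = 0.91356
BRL→AUD→EUR→BRL: 0.289 × 0.577 × 5.46 = 0.91047
Maximum is BRL→EUR→CAD→BRL at 0.9399; no arbitrage — every cycle loses value.

0.9399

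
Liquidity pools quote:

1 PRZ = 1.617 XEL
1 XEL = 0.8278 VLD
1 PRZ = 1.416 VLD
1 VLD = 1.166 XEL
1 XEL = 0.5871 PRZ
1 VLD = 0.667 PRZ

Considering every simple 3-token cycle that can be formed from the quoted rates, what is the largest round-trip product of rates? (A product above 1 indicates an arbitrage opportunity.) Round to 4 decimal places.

0.9693

PRZ→VLD→XEL→PRZ: 1.416 × 1.166 × 0.5871 = 0.96933
PRZ→XEL→VLD→PRZ: 1.617 × 0.8278 × 0.667 = 0.89281
Maximum is PRZ→VLD→XEL→PRZ at 0.9693; no arbitrage — every cycle loses value.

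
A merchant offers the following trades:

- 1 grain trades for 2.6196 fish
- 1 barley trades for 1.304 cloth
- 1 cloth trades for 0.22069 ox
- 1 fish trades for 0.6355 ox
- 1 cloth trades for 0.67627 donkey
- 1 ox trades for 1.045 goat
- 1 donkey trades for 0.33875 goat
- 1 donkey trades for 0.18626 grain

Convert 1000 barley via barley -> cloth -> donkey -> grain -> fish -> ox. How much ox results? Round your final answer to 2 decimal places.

1000 barley × 1.304 = 1304 cloth
1304 cloth × 0.67627 = 881.85608 donkey
881.85608 donkey × 0.18626 = 164.2545134608 grain
164.2545134608 grain × 2.6196 = 430.28112346191168 fish
430.28112346191168 fish × 0.6355 = 273.44365396004487264 ox

273.44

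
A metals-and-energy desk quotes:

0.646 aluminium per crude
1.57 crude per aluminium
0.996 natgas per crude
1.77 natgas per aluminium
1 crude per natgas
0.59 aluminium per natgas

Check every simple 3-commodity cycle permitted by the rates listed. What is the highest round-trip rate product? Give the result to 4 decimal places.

1.1434

natgas→crude→aluminium→natgas: 1 × 0.646 × 1.77 = 1.14342
natgas→aluminium→crude→natgas: 0.59 × 1.57 × 0.996 = 0.92259
Maximum is natgas→crude→aluminium→natgas at 1.1434; arbitrage exists.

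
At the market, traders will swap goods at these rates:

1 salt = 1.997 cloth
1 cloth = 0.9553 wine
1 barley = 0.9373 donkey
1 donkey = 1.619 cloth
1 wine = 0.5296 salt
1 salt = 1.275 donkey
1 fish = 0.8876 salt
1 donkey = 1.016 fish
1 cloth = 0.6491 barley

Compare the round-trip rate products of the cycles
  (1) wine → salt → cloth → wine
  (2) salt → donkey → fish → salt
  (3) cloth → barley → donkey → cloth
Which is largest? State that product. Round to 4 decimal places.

1.1498

(1) 0.5296 × 1.997 × 0.9553 = 1.01034
(2) 1.275 × 1.016 × 0.8876 = 1.14980
(3) 0.6491 × 0.9373 × 1.619 = 0.98500
Highest is cycle (2) at 1.1498 (>1, arbitrage).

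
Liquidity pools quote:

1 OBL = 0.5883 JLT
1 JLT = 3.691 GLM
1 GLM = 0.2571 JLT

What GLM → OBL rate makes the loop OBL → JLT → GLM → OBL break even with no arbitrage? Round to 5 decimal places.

0.46053

Known legs of the cycle: 0.5883 × 3.691 = 2.1714153
For no arbitrage the full-cycle product must be 1, so the missing rate is 1 / 2.1714153 ≈ 0.4605291.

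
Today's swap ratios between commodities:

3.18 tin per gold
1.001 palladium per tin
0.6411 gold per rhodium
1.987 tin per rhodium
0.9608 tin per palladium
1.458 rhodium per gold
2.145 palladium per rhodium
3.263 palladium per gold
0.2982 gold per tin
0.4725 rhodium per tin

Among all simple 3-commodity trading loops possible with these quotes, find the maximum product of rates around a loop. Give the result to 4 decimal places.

0.9738

palladium→tin→rhodium→palladium: 0.9608 × 0.4725 × 2.145 = 0.97378
gold→tin→rhodium→gold: 3.18 × 0.4725 × 0.6411 = 0.96328
palladium→tin→gold→palladium: 0.9608 × 0.2982 × 3.263 = 0.93488
gold→rhodium→tin→gold: 1.458 × 1.987 × 0.2982 = 0.86390
Maximum is palladium→tin→rhodium→palladium at 0.9738; no arbitrage — every cycle loses value.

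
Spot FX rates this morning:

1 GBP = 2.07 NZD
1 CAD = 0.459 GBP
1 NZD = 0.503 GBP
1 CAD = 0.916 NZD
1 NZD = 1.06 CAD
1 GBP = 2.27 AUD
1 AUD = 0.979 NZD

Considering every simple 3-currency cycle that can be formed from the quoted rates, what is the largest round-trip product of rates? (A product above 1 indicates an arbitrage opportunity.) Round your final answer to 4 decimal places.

GBP→AUD→NZD→GBP: 2.27 × 0.979 × 0.503 = 1.11783
GBP→NZD→CAD→GBP: 2.07 × 1.06 × 0.459 = 1.00714
Maximum is GBP→AUD→NZD→GBP at 1.1178; arbitrage exists.

1.1178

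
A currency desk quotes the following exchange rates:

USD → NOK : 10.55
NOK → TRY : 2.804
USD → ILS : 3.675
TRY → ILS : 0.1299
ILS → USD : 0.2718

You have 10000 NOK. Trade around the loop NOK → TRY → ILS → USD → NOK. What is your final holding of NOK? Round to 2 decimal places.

10000 NOK × 2.804 = 28040 TRY
28040 TRY × 0.1299 = 3642.396 ILS
3642.396 ILS × 0.2718 = 990.0032328 USD
990.0032328 USD × 10.55 = 10444.53410604 NOK

10444.53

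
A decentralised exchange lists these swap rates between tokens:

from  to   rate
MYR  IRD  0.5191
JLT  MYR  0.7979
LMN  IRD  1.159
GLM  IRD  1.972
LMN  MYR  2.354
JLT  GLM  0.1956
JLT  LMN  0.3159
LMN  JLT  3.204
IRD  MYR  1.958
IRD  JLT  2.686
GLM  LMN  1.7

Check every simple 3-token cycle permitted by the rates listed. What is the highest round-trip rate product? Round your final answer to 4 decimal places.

1.1125

MYR→IRD→JLT→MYR: 0.5191 × 2.686 × 0.7979 = 1.11251
LMN→JLT→GLM→LMN: 3.204 × 0.1956 × 1.7 = 1.06539
IRD→JLT→GLM→IRD: 2.686 × 0.1956 × 1.972 = 1.03605
LMN→IRD→JLT→LMN: 1.159 × 2.686 × 0.3159 = 0.98342
Maximum is MYR→IRD→JLT→MYR at 1.1125; arbitrage exists.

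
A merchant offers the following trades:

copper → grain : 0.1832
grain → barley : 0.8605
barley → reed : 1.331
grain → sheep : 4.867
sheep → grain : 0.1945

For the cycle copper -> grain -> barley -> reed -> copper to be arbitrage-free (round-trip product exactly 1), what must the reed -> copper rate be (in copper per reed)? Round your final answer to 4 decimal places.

Known legs of the cycle: 0.1832 × 0.8605 × 1.331 = 0.2098236316
For no arbitrage the full-cycle product must be 1, so the missing rate is 1 / 0.2098236316 ≈ 4.765907.

4.7659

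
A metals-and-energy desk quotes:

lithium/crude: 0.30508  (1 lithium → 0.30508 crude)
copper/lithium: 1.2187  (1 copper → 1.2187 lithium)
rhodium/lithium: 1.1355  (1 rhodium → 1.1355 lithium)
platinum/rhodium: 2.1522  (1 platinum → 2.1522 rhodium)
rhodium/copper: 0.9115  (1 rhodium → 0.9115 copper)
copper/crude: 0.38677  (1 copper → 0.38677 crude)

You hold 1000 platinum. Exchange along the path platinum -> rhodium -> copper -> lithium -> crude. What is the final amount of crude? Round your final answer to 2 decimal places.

729.37

1000 platinum × 2.1522 = 2152.2 rhodium
2152.2 rhodium × 0.9115 = 1961.7303 copper
1961.7303 copper × 1.2187 = 2390.76071661 lithium
2390.76071661 lithium × 0.30508 = 729.3732794233788 crude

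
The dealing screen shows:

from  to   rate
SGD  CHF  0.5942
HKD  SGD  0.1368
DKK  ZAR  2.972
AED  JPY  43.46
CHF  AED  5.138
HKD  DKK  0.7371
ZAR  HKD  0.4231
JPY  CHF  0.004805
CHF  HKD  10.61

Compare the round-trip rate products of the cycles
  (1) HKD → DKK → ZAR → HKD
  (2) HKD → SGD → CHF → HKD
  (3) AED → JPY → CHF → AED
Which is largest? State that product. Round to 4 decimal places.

(1) 0.7371 × 2.972 × 0.4231 = 0.92687
(2) 0.1368 × 0.5942 × 10.61 = 0.86245
(3) 43.46 × 0.004805 × 5.138 = 1.07294
Highest is cycle (3) at 1.0729 (>1, arbitrage).

1.0729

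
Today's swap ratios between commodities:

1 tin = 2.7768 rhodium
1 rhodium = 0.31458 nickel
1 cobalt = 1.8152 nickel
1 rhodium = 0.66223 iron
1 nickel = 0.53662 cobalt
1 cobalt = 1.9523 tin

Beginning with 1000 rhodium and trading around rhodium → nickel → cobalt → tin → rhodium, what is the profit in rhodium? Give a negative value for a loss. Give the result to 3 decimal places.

1000 rhodium × 0.31458 = 314.58 nickel
314.58 nickel × 0.53662 = 168.8099196 cobalt
168.8099196 cobalt × 1.9523 = 329.56760603508 tin
329.56760603508 tin × 2.7768 = 915.143328438210144 rhodium
Net change: 915.143328438210144 − 1000 = -84.856671561789856 rhodium

-84.857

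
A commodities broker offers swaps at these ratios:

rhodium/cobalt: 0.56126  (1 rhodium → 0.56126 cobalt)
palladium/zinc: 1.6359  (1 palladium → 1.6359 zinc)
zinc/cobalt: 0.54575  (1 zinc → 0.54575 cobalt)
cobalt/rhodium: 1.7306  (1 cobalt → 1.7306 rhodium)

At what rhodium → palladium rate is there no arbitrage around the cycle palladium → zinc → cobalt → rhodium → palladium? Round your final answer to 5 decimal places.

0.64722

Known legs of the cycle: 1.6359 × 0.54575 × 1.7306 = 1.545066570705
For no arbitrage the full-cycle product must be 1, so the missing rate is 1 / 1.545066570705 ≈ 0.6472213.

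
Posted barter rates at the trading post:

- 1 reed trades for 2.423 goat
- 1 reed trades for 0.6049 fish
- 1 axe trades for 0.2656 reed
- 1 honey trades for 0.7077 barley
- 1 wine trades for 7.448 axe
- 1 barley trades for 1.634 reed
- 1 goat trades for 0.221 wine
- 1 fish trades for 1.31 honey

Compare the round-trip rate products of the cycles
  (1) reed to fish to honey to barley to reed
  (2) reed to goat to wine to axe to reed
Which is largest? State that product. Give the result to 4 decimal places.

1.0593

(1) 0.6049 × 1.31 × 0.7077 × 1.634 = 0.91634
(2) 2.423 × 0.221 × 7.448 × 0.2656 = 1.05929
Highest is cycle (2) at 1.0593 (>1, arbitrage).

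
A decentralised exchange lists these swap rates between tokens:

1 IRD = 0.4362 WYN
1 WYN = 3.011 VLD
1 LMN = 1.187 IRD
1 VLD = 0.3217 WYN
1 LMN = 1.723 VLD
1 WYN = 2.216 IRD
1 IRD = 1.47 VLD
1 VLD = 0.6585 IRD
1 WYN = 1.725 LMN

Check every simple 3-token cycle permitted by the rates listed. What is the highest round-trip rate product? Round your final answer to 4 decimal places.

1.0479

WYN→IRD→VLD→WYN: 2.216 × 1.47 × 0.3217 = 1.04794
LMN→VLD→WYN→LMN: 1.723 × 0.3217 × 1.725 = 0.95615
LMN→IRD→WYN→LMN: 1.187 × 0.4362 × 1.725 = 0.89315
WYN→VLD→IRD→WYN: 3.011 × 0.6585 × 0.4362 = 0.86487
Maximum is WYN→IRD→VLD→WYN at 1.0479; arbitrage exists.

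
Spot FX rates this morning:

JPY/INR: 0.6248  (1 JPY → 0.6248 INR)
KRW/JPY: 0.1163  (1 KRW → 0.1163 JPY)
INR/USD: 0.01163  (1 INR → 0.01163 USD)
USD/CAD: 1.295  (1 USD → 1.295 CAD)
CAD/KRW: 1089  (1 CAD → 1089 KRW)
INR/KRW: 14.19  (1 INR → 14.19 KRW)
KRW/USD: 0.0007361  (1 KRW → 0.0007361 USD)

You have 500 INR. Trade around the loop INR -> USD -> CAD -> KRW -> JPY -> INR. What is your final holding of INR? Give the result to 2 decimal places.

500 INR × 0.01163 = 5.815 USD
5.815 USD × 1.295 = 7.530425 CAD
7.530425 CAD × 1089 = 8200.632825 KRW
8200.632825 KRW × 0.1163 = 953.7335975475 JPY
953.7335975475 JPY × 0.6248 = 595.892751747678 INR

595.89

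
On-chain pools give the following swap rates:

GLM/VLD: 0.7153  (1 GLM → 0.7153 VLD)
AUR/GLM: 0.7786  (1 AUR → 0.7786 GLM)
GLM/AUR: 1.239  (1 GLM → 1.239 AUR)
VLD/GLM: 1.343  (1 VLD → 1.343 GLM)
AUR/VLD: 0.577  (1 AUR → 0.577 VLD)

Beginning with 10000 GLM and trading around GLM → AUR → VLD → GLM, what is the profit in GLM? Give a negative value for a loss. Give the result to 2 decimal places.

-398.85

10000 GLM × 1.239 = 12390 AUR
12390 AUR × 0.577 = 7149.03 VLD
7149.03 VLD × 1.343 = 9601.14729 GLM
Net change: 9601.14729 − 10000 = -398.85271 GLM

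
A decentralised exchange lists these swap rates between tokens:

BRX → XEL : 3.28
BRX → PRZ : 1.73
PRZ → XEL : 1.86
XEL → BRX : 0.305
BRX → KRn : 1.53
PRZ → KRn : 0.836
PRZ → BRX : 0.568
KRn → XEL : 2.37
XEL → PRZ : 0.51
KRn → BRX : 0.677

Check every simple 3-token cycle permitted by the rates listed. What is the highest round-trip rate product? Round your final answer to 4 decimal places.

1.1060

KRn→XEL→BRX→KRn: 2.37 × 0.305 × 1.53 = 1.10596
KRn→XEL→PRZ→KRn: 2.37 × 0.51 × 0.836 = 1.01047
PRZ→XEL→BRX→PRZ: 1.86 × 0.305 × 1.73 = 0.98143
KRn→BRX→PRZ→KRn: 0.677 × 1.73 × 0.836 = 0.97913
PRZ→BRX→XEL→PRZ: 0.568 × 3.28 × 0.51 = 0.95015
Maximum is KRn→XEL→BRX→KRn at 1.1060; arbitrage exists.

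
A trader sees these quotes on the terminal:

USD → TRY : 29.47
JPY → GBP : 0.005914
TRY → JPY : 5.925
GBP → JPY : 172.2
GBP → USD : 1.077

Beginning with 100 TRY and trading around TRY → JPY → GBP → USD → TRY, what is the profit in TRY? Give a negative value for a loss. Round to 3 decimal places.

11.216

100 TRY × 5.925 = 592.5 JPY
592.5 JPY × 0.005914 = 3.504045 GBP
3.504045 GBP × 1.077 = 3.773856465 USD
3.773856465 USD × 29.47 = 111.21555002355 TRY
Net change: 111.21555002355 − 100 = 11.21555002355 TRY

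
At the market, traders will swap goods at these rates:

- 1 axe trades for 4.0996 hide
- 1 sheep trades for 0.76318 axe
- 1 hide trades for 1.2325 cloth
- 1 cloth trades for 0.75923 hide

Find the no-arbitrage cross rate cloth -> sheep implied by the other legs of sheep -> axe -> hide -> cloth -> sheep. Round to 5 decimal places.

Known legs of the cycle: 0.76318 × 4.0996 × 1.2325 = 3.85616308726
For no arbitrage the full-cycle product must be 1, so the missing rate is 1 / 3.85616308726 ≈ 0.2593251.

0.25933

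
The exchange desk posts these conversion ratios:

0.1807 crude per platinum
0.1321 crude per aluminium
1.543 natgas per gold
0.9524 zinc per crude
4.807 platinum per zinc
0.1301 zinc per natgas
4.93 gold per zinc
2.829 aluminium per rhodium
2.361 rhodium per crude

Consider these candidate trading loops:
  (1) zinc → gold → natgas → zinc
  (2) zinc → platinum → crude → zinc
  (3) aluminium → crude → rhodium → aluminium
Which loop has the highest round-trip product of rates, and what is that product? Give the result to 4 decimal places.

(1) 4.93 × 1.543 × 0.1301 = 0.98967
(2) 4.807 × 0.1807 × 0.9524 = 0.82728
(3) 0.1321 × 2.361 × 2.829 = 0.88233
Highest is cycle (1) at 0.9897 (≤1, no arbitrage).

0.9897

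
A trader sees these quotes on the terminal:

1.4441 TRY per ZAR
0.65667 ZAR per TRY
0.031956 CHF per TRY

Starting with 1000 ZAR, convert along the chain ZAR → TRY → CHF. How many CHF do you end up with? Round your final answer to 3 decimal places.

46.148

1000 ZAR × 1.4441 = 1444.1 TRY
1444.1 TRY × 0.031956 = 46.1476596 CHF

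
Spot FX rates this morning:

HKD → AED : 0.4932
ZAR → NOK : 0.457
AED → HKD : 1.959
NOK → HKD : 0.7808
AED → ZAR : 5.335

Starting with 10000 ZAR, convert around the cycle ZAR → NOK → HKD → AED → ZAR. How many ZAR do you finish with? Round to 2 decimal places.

9388.87

10000 ZAR × 0.457 = 4570 NOK
4570 NOK × 0.7808 = 3568.256 HKD
3568.256 HKD × 0.4932 = 1759.8638592 AED
1759.8638592 AED × 5.335 = 9388.873688832 ZAR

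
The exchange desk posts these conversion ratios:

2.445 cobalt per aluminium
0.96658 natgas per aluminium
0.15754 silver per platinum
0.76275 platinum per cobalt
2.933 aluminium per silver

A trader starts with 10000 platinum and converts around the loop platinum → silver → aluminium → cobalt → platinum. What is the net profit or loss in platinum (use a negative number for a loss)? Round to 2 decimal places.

-1382.84

10000 platinum × 0.15754 = 1575.4 silver
1575.4 silver × 2.933 = 4620.6482 aluminium
4620.6482 aluminium × 2.445 = 11297.484849 cobalt
11297.484849 cobalt × 0.76275 = 8617.15656857475 platinum
Net change: 8617.15656857475 − 10000 = -1382.84343142525 platinum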